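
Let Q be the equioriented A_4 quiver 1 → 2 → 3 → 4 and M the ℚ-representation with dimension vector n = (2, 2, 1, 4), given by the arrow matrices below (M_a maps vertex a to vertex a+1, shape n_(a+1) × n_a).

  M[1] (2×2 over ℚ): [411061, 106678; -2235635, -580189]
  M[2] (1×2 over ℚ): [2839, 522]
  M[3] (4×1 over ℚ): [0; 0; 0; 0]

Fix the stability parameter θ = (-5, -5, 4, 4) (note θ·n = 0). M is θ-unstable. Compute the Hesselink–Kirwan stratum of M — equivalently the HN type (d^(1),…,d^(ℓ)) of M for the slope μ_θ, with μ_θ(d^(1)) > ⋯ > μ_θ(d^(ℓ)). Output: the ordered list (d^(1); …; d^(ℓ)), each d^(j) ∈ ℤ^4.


Via rank(M_{q-1}∘⋯∘M_p): M ≅ I[1,2], I[1,3], I[4,4]^4.
μ_θ-semistable layers: μ^(1)=4; μ^(2)=-5

((0, 0, 1, 4); (2, 2, 0, 0))


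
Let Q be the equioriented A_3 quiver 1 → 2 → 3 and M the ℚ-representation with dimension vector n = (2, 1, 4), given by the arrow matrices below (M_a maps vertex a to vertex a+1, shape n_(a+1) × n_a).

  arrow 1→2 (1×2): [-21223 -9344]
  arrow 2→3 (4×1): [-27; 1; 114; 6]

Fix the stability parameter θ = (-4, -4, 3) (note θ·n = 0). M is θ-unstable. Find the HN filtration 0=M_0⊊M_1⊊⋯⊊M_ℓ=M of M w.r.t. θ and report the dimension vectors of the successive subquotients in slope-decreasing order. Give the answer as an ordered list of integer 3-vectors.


Via rank(M_{q-1}∘⋯∘M_p): M ≅ I[1,1], I[1,3], I[3,3]^3.
μ_θ-semistable layers: μ^(1)=3; μ^(2)=-4

((0, 0, 4); (2, 1, 0))


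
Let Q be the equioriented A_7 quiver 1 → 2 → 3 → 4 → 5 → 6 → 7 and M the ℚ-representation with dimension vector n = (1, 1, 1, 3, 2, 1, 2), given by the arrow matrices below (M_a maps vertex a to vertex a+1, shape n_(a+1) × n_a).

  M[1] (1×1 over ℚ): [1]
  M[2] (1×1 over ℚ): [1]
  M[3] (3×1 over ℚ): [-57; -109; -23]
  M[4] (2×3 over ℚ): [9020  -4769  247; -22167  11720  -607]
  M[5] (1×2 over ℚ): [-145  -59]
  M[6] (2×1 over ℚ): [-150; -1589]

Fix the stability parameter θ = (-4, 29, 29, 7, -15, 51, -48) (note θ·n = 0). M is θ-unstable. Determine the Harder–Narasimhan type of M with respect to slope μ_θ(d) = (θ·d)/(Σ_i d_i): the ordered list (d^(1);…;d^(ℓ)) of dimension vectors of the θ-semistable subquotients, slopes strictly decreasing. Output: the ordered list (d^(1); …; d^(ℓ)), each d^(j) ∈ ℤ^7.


Barcode: M ≅ I[1,4], I[4,5], I[4,7], I[7,7]. HN layers by μ_θ (4 steps, strictly decreasing):
  μ^(1)=65/3; μ^(2)=3/2; μ^(3)=-4; μ^(4)=-48

((0, 1, 1, 1, 0, 0, 0); (0, 0, 0, 0, 0, 1, 1); (1, 0, 0, 2, 2, 0, 0); (0, 0, 0, 0, 0, 0, 1))


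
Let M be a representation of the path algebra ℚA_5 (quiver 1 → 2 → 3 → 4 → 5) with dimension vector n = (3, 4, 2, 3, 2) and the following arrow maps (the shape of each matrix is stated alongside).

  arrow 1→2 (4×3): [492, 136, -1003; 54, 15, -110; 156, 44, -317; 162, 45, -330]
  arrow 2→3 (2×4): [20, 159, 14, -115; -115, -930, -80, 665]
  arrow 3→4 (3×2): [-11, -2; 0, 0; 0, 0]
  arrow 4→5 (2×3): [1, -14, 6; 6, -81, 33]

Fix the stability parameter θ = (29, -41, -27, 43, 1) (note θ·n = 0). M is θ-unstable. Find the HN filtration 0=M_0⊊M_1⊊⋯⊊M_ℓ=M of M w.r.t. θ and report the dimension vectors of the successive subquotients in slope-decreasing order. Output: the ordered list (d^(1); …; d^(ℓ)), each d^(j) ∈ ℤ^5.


Via rank(M_{q-1}∘⋯∘M_p): M ≅ I[1,1], I[1,2], I[1,5], I[2,2], I[2,3], I[4,4], I[4,5].
μ_θ-semistable layers: μ^(1)=43; μ^(2)=29; μ^(3)=22; μ^(4)=-6; μ^(5)=-13; μ^(6)=-27; μ^(7)=-41

((0, 0, 0, 1, 0); (1, 0, 0, 0, 0); (0, 0, 0, 2, 2); (1, 1, 0, 0, 0); (1, 1, 1, 0, 0); (0, 0, 1, 0, 0); (0, 2, 0, 0, 0))


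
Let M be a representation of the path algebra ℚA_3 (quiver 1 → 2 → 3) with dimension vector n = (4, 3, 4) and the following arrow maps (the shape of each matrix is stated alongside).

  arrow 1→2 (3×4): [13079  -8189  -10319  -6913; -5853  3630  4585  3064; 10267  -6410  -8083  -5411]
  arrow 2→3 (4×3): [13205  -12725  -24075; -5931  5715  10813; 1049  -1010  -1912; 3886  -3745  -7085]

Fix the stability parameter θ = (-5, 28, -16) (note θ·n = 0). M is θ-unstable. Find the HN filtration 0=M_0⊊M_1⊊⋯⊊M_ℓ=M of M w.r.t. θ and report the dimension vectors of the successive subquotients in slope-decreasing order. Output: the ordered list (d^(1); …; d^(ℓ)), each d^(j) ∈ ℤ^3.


Via rank(M_{q-1}∘⋯∘M_p): M ≅ I[1,1], I[1,2], I[1,3]^2, I[3,3]^2.
μ_θ-semistable layers: μ^(1)=28; μ^(2)=6; μ^(3)=-5; μ^(4)=-16

((0, 1, 0); (0, 2, 2); (4, 0, 0); (0, 0, 2))


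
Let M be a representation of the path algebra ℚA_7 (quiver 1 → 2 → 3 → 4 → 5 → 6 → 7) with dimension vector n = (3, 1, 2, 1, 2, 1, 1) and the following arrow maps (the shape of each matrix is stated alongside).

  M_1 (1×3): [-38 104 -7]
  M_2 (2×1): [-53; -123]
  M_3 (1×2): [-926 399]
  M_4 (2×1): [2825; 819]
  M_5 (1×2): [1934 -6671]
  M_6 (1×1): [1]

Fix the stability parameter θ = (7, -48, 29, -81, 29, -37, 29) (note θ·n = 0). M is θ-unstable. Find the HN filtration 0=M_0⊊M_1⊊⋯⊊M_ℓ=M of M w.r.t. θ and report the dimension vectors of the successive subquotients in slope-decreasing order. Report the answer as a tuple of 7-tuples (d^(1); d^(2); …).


Via rank(M_{q-1}∘⋯∘M_p): M ≅ I[1,1]^2, I[1,7], I[3,3], I[5,5].
μ_θ-semistable layers: μ^(1)=29; μ^(2)=7; μ^(3)=-4; μ^(4)=-93/4

((0, 0, 1, 0, 1, 0, 1); (2, 0, 0, 0, 0, 0, 0); (0, 0, 0, 0, 1, 1, 0); (1, 1, 1, 1, 0, 0, 0))


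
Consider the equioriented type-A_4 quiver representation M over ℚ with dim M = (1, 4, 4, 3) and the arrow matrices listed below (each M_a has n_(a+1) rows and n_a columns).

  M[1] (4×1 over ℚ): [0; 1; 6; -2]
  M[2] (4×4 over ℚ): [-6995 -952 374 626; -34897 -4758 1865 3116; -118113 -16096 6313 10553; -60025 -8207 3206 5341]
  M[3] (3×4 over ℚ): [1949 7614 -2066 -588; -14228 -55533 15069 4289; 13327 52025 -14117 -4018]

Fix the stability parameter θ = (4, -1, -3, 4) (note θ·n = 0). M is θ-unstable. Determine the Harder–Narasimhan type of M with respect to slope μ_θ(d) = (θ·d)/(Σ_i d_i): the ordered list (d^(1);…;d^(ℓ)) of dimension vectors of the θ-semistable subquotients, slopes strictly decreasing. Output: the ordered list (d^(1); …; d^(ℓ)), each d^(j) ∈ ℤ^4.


Via rank(M_{q-1}∘⋯∘M_p): M ≅ I[1,4], I[2,3], I[2,4]^2.
μ_θ-semistable layers: μ^(1)=4; μ^(2)=0; μ^(3)=-2

((0, 0, 0, 3); (1, 1, 1, 0); (0, 3, 3, 0))


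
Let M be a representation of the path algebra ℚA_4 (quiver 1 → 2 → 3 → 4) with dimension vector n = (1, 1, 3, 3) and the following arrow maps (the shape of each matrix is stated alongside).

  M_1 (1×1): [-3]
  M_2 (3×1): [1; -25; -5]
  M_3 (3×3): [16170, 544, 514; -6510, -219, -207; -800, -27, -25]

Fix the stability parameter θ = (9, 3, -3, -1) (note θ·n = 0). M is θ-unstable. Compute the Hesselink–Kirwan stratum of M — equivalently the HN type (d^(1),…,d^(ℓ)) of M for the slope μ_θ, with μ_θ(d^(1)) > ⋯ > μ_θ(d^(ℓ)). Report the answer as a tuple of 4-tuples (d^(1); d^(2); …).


Interval decomposition of M: I[1,3], I[3,4]^2, I[4,4].
HN type (ℓ=3): μ^(1)=3; μ^(2)=-1; μ^(3)=-3

((1, 1, 1, 0); (0, 0, 0, 3); (0, 0, 2, 0))


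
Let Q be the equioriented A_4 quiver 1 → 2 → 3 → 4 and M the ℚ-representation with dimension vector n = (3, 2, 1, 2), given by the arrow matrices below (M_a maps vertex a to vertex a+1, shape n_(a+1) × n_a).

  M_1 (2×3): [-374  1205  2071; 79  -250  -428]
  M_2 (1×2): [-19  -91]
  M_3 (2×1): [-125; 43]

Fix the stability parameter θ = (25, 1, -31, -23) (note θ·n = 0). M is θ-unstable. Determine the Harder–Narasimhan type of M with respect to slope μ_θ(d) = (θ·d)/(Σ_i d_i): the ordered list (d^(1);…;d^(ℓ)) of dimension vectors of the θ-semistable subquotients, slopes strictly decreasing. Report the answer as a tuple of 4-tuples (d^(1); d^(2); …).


Interval decomposition of M: I[1,1], I[1,2], I[1,4], I[4,4].
HN type (ℓ=4): μ^(1)=25; μ^(2)=13; μ^(3)=-7; μ^(4)=-23

((1, 0, 0, 0); (1, 1, 0, 0); (1, 1, 1, 1); (0, 0, 0, 1))


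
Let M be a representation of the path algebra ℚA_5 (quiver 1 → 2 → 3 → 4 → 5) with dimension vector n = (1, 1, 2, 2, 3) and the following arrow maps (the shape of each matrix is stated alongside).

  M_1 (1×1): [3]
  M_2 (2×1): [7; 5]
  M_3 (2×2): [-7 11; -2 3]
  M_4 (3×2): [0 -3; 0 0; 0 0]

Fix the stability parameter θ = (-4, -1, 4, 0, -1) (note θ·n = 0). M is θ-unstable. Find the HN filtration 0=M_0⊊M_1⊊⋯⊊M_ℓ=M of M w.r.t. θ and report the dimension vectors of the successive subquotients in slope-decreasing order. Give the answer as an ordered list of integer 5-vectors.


Barcode: M ≅ I[1,5], I[3,4], I[5,5]^2. HN layers by μ_θ (4 steps, strictly decreasing):
  μ^(1)=2; μ^(2)=1; μ^(3)=-1; μ^(4)=-4

((0, 0, 1, 1, 0); (0, 0, 1, 1, 1); (0, 1, 0, 0, 2); (1, 0, 0, 0, 0))


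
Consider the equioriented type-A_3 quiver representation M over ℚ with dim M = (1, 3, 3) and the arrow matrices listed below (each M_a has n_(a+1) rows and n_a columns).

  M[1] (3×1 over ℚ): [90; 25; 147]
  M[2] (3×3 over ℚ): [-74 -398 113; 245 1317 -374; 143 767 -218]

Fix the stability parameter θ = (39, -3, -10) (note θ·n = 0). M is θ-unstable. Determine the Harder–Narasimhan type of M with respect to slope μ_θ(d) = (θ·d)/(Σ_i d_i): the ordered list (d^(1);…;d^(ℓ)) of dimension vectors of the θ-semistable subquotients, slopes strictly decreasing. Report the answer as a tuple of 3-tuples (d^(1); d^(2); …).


Barcode: M ≅ I[1,3], I[2,2], I[2,3], I[3,3]. HN layers by μ_θ (4 steps, strictly decreasing):
  μ^(1)=26/3; μ^(2)=-3; μ^(3)=-13/2; μ^(4)=-10

((1, 1, 1); (0, 1, 0); (0, 1, 1); (0, 0, 1))


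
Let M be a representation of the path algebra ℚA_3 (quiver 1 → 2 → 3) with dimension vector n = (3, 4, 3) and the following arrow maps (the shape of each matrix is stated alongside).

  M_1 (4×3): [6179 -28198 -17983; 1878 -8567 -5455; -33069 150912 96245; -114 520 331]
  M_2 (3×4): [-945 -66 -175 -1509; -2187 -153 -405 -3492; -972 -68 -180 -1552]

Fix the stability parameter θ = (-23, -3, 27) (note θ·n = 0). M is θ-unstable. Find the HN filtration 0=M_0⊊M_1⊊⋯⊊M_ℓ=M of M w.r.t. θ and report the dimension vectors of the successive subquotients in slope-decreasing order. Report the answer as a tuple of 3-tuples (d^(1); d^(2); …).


Via rank(M_{q-1}∘⋯∘M_p): M ≅ I[1,2], I[1,3]^2, I[2,2], I[3,3].
μ_θ-semistable layers: μ^(1)=27; μ^(2)=-3; μ^(3)=-23

((0, 0, 3); (0, 4, 0); (3, 0, 0))


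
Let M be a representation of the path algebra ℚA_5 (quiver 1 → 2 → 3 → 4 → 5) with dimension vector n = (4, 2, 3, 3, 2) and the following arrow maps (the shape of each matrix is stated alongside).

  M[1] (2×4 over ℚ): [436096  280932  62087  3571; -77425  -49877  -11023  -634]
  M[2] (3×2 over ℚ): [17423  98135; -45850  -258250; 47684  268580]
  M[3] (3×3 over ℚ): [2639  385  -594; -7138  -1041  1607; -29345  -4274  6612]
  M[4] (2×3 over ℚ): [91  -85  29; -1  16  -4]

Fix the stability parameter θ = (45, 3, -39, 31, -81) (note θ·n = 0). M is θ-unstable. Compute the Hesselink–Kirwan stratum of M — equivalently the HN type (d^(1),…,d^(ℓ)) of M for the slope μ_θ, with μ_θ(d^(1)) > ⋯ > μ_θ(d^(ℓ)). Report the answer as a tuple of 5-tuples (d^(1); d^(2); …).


Barcode: M ≅ I[1,1]^2, I[1,2], I[1,5], I[3,4], I[3,5]. HN layers by μ_θ (6 steps, strictly decreasing):
  μ^(1)=45; μ^(2)=31; μ^(3)=24; μ^(4)=-41/5; μ^(5)=-25; μ^(6)=-39

((2, 0, 0, 0, 0); (0, 0, 0, 1, 0); (1, 1, 0, 0, 0); (1, 1, 1, 1, 1); (0, 0, 0, 1, 1); (0, 0, 2, 0, 0))


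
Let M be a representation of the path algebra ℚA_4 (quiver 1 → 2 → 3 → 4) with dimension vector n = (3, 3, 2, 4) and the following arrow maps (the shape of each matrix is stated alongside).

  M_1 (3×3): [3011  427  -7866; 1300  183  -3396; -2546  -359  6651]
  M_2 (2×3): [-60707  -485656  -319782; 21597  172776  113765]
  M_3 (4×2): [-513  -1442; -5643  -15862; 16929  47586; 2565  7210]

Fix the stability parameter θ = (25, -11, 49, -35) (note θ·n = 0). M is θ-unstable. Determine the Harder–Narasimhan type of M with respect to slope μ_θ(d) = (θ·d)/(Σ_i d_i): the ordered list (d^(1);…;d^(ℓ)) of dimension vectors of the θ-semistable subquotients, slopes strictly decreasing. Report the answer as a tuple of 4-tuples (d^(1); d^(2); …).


Interval decomposition of M: I[1,2], I[1,3], I[1,4], I[4,4]^3.
HN type (ℓ=3): μ^(1)=49; μ^(2)=7; μ^(3)=-35

((0, 0, 1, 0); (3, 3, 1, 1); (0, 0, 0, 3))


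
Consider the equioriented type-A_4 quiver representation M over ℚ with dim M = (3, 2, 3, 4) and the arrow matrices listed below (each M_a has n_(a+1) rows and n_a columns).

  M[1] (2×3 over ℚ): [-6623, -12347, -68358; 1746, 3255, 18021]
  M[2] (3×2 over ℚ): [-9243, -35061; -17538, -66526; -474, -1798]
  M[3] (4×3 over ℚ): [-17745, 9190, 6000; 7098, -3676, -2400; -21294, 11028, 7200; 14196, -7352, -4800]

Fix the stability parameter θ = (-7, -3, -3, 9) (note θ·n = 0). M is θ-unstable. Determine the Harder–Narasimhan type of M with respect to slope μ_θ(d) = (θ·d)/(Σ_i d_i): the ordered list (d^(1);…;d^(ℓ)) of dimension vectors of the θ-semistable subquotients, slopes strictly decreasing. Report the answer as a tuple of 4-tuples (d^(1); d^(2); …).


Interval decomposition of M: I[1,1], I[1,2], I[1,4], I[3,3]^2, I[4,4]^3.
HN type (ℓ=3): μ^(1)=9; μ^(2)=-3; μ^(3)=-7

((0, 0, 0, 4); (0, 2, 3, 0); (3, 0, 0, 0))


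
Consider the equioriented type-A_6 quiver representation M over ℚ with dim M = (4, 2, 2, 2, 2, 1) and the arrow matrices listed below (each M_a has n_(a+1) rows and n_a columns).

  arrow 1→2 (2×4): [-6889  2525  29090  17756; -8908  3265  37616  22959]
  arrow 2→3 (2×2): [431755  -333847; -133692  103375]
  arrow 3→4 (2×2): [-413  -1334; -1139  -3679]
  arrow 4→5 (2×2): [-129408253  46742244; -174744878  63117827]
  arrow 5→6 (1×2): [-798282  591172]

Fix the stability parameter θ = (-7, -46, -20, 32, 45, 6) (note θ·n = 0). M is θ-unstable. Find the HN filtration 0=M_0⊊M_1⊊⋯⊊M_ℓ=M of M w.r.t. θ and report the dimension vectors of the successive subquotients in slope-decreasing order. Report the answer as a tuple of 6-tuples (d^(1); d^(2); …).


Barcode: M ≅ I[1,1]^2, I[1,5], I[1,6]. HN layers by μ_θ (6 steps, strictly decreasing):
  μ^(1)=45; μ^(2)=32; μ^(3)=83/3; μ^(4)=-7; μ^(5)=-20; μ^(6)=-53/2

((0, 0, 0, 0, 1, 0); (0, 0, 0, 1, 0, 0); (0, 0, 0, 1, 1, 1); (2, 0, 0, 0, 0, 0); (0, 0, 2, 0, 0, 0); (2, 2, 0, 0, 0, 0))


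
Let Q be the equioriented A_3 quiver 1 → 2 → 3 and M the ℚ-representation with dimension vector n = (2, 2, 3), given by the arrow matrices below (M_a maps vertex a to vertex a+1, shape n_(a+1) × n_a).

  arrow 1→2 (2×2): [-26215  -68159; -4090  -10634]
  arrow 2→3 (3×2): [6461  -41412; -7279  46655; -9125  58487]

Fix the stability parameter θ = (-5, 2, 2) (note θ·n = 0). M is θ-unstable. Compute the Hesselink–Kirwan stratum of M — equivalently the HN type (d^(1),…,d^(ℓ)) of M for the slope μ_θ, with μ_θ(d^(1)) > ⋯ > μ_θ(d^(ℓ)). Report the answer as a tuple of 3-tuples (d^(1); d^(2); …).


Barcode: M ≅ I[1,1], I[1,3], I[2,3], I[3,3]. HN layers by μ_θ (2 steps, strictly decreasing):
  μ^(1)=2; μ^(2)=-5

((0, 2, 3); (2, 0, 0))


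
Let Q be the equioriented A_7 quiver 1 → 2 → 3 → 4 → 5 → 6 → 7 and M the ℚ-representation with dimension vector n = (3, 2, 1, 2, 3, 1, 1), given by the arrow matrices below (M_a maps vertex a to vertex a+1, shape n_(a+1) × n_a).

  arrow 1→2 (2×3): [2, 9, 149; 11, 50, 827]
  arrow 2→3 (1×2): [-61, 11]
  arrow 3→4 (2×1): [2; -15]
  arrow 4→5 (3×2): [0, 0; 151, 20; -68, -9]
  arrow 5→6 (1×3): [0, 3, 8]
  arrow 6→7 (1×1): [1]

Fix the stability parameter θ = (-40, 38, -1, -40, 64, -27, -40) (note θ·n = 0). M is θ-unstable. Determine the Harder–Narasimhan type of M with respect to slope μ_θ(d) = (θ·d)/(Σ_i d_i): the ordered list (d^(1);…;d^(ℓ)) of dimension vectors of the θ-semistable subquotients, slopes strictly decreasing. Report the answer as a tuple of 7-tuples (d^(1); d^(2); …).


Interval decomposition of M: I[1,1], I[1,2], I[1,7], I[4,5], I[5,5].
HN type (ℓ=4): μ^(1)=64; μ^(2)=38; μ^(3)=-1; μ^(4)=-40

((0, 0, 0, 0, 2, 0, 0); (0, 1, 0, 0, 0, 0, 0); (0, 1, 1, 1, 1, 1, 1); (3, 0, 0, 1, 0, 0, 0))


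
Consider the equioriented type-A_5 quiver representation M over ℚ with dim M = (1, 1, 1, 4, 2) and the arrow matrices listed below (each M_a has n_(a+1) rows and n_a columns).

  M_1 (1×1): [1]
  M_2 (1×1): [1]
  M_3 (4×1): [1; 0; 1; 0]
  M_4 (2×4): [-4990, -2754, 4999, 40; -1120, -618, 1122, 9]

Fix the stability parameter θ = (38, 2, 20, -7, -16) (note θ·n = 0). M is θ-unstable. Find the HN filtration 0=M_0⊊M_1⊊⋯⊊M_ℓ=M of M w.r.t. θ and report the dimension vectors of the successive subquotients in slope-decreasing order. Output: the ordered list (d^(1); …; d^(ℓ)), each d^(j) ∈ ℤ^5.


Interval decomposition of M: I[1,5], I[4,4]^2, I[4,5].
HN type (ℓ=3): μ^(1)=37/5; μ^(2)=-7; μ^(3)=-23/2

((1, 1, 1, 1, 1); (0, 0, 0, 2, 0); (0, 0, 0, 1, 1))


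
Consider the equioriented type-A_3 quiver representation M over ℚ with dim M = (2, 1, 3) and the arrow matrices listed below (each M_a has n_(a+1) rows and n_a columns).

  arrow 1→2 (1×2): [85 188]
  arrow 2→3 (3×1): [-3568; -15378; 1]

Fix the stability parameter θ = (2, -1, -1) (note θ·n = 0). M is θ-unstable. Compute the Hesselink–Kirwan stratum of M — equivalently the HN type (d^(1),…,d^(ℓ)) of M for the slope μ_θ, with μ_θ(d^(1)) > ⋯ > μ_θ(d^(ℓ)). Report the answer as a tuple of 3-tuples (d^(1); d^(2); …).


Via rank(M_{q-1}∘⋯∘M_p): M ≅ I[1,1], I[1,3], I[3,3]^2.
μ_θ-semistable layers: μ^(1)=2; μ^(2)=0; μ^(3)=-1

((1, 0, 0); (1, 1, 1); (0, 0, 2))


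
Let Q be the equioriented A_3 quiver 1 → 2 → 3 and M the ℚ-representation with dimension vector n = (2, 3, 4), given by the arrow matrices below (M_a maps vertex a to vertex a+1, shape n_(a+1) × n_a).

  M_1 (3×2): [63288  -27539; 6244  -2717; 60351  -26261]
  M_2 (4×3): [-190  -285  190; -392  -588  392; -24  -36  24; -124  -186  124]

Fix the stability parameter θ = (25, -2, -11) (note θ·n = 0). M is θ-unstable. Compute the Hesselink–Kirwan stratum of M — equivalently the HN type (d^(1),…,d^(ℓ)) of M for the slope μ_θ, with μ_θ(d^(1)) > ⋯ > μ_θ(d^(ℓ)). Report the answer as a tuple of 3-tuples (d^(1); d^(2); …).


Interval decomposition of M: I[1,2], I[1,3], I[2,2], I[3,3]^3.
HN type (ℓ=4): μ^(1)=23/2; μ^(2)=4; μ^(3)=-2; μ^(4)=-11

((1, 1, 0); (1, 1, 1); (0, 1, 0); (0, 0, 3))


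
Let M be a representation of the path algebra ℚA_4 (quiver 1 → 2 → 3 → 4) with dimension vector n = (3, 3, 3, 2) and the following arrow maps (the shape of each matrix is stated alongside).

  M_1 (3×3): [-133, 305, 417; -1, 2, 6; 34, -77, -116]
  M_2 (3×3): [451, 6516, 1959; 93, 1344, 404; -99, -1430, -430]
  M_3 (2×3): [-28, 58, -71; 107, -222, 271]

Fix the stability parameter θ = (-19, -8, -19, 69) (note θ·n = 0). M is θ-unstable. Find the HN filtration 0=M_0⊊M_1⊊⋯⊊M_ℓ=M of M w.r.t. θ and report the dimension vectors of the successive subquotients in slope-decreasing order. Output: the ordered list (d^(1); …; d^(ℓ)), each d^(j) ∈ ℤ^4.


Interval decomposition of M: I[1,3], I[1,4]^2.
HN type (ℓ=3): μ^(1)=69; μ^(2)=-27/2; μ^(3)=-19

((0, 0, 0, 2); (0, 3, 3, 0); (3, 0, 0, 0))


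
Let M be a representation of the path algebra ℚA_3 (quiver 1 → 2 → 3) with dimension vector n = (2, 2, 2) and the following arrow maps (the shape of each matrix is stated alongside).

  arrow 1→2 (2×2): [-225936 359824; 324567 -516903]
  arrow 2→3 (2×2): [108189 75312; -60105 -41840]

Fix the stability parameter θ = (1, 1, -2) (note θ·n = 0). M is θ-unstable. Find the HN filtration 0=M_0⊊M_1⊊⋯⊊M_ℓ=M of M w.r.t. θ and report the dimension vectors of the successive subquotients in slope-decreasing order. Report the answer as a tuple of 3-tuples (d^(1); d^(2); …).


Interval decomposition of M: I[1,1], I[1,2], I[2,3], I[3,3].
HN type (ℓ=3): μ^(1)=1; μ^(2)=-1/2; μ^(3)=-2

((2, 1, 0); (0, 1, 1); (0, 0, 1))


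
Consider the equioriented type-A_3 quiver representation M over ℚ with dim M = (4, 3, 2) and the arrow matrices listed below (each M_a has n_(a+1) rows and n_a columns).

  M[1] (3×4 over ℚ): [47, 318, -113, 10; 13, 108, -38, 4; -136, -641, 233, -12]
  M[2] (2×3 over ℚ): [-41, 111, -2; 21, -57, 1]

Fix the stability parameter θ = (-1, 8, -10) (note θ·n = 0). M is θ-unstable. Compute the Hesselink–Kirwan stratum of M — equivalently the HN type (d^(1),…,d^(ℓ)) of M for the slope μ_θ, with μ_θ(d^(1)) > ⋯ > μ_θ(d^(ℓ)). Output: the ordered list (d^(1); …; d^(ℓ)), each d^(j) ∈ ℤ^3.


Interval decomposition of M: I[1,1], I[1,2], I[1,3]^2.
HN type (ℓ=2): μ^(1)=8; μ^(2)=-1

((0, 1, 0); (4, 2, 2))


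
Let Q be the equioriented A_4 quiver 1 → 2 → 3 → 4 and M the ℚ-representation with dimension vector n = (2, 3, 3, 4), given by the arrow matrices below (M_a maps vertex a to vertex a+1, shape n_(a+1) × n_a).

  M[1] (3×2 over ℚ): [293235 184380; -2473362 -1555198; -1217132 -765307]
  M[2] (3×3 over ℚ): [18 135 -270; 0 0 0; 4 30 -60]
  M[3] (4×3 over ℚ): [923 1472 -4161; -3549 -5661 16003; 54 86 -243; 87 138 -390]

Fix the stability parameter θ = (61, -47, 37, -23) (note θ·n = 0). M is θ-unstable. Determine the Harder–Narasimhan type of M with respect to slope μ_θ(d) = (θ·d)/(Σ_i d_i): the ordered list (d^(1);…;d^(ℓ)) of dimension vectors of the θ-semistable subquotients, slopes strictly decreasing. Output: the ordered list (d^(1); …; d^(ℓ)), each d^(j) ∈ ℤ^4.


Barcode: M ≅ I[1,2]^2, I[2,4], I[3,4]^2, I[4,4]. HN layers by μ_θ (3 steps, strictly decreasing):
  μ^(1)=7; μ^(2)=-23; μ^(3)=-47

((2, 2, 3, 3); (0, 0, 0, 1); (0, 1, 0, 0))


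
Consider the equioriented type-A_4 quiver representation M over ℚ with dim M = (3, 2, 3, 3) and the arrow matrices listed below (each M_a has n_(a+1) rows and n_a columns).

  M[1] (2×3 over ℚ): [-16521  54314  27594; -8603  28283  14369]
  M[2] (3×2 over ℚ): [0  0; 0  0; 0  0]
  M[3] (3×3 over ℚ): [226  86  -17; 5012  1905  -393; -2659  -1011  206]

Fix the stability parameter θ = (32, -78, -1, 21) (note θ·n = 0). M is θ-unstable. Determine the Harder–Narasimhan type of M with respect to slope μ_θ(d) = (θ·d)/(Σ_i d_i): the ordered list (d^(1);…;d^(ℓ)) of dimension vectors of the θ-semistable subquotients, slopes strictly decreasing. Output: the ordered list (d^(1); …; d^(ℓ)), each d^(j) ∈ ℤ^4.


Via rank(M_{q-1}∘⋯∘M_p): M ≅ I[1,1], I[1,2]^2, I[3,4]^3.
μ_θ-semistable layers: μ^(1)=32; μ^(2)=21; μ^(3)=-1; μ^(4)=-23

((1, 0, 0, 0); (0, 0, 0, 3); (0, 0, 3, 0); (2, 2, 0, 0))


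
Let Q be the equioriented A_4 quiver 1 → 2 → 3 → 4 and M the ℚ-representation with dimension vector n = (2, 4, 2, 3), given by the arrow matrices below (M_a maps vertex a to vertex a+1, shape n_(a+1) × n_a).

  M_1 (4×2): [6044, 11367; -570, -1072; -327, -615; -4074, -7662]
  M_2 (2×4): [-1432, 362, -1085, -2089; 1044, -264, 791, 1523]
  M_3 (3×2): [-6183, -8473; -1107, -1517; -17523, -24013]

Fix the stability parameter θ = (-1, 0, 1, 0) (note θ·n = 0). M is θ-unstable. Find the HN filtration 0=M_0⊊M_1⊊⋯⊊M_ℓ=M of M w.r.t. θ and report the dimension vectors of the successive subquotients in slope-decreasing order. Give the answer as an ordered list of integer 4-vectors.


Via rank(M_{q-1}∘⋯∘M_p): M ≅ I[1,2], I[1,3], I[2,2], I[2,4], I[4,4]^2.
μ_θ-semistable layers: μ^(1)=1; μ^(2)=1/2; μ^(3)=0; μ^(4)=-1

((0, 0, 1, 0); (0, 0, 1, 1); (0, 4, 0, 2); (2, 0, 0, 0))


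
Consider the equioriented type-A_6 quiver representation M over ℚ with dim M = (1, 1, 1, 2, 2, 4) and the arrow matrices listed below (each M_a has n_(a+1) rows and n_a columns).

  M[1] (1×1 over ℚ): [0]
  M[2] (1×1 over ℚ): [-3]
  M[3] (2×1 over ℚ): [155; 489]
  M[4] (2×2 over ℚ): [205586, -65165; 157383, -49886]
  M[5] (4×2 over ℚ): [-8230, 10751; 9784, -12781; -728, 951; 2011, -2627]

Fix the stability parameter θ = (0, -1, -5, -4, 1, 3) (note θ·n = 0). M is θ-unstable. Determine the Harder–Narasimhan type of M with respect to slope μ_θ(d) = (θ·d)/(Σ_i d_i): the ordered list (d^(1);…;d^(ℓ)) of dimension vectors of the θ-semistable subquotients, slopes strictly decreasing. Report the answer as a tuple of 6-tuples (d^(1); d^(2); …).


Via rank(M_{q-1}∘⋯∘M_p): M ≅ I[1,1], I[2,6], I[4,6], I[6,6]^2.
μ_θ-semistable layers: μ^(1)=3; μ^(2)=1; μ^(3)=0; μ^(4)=-10/3; μ^(5)=-4

((0, 0, 0, 0, 0, 4); (0, 0, 0, 0, 2, 0); (1, 0, 0, 0, 0, 0); (0, 1, 1, 1, 0, 0); (0, 0, 0, 1, 0, 0))


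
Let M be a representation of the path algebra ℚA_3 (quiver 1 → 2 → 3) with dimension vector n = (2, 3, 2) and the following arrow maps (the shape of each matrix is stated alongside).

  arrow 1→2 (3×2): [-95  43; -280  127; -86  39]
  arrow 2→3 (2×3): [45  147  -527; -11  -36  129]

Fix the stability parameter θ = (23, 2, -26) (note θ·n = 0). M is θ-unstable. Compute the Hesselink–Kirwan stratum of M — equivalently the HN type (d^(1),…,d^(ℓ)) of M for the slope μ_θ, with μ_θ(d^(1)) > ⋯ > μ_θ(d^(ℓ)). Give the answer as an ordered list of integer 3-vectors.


Via rank(M_{q-1}∘⋯∘M_p): M ≅ I[1,3]^2, I[2,2].
μ_θ-semistable layers: μ^(1)=2; μ^(2)=-1/3

((0, 1, 0); (2, 2, 2))


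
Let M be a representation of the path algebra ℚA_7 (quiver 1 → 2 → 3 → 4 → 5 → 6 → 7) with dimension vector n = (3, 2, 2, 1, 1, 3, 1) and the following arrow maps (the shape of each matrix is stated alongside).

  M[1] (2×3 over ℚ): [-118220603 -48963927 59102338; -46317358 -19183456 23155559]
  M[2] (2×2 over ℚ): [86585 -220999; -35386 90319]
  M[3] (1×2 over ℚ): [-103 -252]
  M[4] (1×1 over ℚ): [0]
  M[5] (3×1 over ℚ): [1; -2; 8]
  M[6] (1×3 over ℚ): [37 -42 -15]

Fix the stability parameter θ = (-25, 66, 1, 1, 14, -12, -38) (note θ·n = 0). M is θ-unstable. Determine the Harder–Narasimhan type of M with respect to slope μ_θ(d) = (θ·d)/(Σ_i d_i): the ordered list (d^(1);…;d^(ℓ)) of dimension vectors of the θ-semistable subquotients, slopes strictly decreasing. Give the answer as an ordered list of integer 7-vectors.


Via rank(M_{q-1}∘⋯∘M_p): M ≅ I[1,1], I[1,3], I[1,4], I[5,7], I[6,6]^2.
μ_θ-semistable layers: μ^(1)=67/2; μ^(2)=68/3; μ^(3)=-12; μ^(4)=-25

((0, 1, 1, 0, 0, 0, 0); (0, 1, 1, 1, 0, 0, 0); (0, 0, 0, 0, 1, 3, 1); (3, 0, 0, 0, 0, 0, 0))


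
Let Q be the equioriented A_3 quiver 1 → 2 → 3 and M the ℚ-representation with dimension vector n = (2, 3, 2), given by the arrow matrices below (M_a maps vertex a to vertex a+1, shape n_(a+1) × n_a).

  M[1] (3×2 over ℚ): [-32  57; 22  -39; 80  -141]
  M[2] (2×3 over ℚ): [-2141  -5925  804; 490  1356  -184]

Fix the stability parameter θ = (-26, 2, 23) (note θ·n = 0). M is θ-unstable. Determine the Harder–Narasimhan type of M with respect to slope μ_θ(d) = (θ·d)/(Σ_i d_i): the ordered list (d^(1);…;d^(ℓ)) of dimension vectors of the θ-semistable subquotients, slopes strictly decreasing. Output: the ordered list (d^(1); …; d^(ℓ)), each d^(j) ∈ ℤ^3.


Via rank(M_{q-1}∘⋯∘M_p): M ≅ I[1,3]^2, I[2,2].
μ_θ-semistable layers: μ^(1)=23; μ^(2)=2; μ^(3)=-26

((0, 0, 2); (0, 3, 0); (2, 0, 0))


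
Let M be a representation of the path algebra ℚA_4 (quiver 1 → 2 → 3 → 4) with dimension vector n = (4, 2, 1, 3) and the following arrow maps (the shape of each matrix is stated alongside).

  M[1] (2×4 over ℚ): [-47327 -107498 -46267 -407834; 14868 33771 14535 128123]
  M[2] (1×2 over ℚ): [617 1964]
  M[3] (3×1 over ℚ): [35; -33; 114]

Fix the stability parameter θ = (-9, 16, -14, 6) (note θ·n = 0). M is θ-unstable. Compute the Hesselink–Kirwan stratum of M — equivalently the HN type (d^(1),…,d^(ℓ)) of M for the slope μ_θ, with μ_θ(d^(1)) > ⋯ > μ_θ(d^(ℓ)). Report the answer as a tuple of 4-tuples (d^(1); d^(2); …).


Via rank(M_{q-1}∘⋯∘M_p): M ≅ I[1,1]^2, I[1,2], I[1,4], I[4,4]^2.
μ_θ-semistable layers: μ^(1)=16; μ^(2)=6; μ^(3)=1; μ^(4)=-9

((0, 1, 0, 0); (0, 0, 0, 3); (0, 1, 1, 0); (4, 0, 0, 0))


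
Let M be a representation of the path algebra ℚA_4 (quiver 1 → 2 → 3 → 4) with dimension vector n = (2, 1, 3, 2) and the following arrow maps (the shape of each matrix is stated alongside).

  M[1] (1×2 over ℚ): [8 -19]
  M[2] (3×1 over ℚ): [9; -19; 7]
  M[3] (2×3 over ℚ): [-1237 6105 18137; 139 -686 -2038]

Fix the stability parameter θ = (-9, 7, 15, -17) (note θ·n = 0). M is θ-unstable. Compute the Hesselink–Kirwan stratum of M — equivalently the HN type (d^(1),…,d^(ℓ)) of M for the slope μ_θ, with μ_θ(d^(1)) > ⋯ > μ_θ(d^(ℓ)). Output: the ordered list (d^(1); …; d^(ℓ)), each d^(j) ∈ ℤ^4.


Interval decomposition of M: I[1,1], I[1,4], I[3,3], I[3,4].
HN type (ℓ=4): μ^(1)=15; μ^(2)=5/3; μ^(3)=-1; μ^(4)=-9

((0, 0, 1, 0); (0, 1, 1, 1); (0, 0, 1, 1); (2, 0, 0, 0))


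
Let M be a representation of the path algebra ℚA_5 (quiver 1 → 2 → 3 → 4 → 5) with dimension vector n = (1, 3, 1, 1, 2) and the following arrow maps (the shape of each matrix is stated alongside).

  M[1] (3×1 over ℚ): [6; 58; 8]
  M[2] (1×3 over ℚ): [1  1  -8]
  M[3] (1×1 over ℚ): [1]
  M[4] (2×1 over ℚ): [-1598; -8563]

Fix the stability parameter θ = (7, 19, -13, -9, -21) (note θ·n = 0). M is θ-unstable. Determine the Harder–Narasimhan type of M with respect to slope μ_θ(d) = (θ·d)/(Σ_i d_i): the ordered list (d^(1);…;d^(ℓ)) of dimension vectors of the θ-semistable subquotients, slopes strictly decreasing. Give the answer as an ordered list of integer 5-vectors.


Barcode: M ≅ I[1,2], I[2,2], I[2,5], I[5,5]. HN layers by μ_θ (4 steps, strictly decreasing):
  μ^(1)=19; μ^(2)=7; μ^(3)=-6; μ^(4)=-21

((0, 2, 0, 0, 0); (1, 0, 0, 0, 0); (0, 1, 1, 1, 1); (0, 0, 0, 0, 1))


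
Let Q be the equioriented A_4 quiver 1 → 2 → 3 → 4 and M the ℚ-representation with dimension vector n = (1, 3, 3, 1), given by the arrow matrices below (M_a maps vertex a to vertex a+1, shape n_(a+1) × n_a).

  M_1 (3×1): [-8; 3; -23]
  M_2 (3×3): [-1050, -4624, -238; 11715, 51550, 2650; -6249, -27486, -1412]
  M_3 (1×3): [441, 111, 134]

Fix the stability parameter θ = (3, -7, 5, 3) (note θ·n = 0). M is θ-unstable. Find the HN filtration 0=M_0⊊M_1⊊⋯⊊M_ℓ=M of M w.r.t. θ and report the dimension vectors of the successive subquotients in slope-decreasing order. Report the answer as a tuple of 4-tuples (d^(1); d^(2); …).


Barcode: M ≅ I[1,4], I[2,2], I[2,3], I[3,3]. HN layers by μ_θ (4 steps, strictly decreasing):
  μ^(1)=5; μ^(2)=4; μ^(3)=-2; μ^(4)=-7

((0, 0, 2, 0); (0, 0, 1, 1); (1, 1, 0, 0); (0, 2, 0, 0))


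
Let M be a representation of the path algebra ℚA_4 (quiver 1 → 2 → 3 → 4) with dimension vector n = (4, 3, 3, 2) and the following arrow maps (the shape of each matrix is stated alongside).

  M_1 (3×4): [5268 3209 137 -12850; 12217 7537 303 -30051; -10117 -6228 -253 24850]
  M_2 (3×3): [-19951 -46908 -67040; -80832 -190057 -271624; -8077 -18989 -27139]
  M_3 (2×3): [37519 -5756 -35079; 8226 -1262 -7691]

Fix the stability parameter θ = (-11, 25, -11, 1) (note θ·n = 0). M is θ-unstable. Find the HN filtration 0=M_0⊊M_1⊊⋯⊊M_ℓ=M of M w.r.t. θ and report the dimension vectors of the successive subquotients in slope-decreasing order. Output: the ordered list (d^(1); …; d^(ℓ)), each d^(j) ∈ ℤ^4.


Interval decomposition of M: I[1,1], I[1,3], I[1,4]^2.
HN type (ℓ=3): μ^(1)=7; μ^(2)=5; μ^(3)=-11

((0, 1, 1, 0); (0, 2, 2, 2); (4, 0, 0, 0))


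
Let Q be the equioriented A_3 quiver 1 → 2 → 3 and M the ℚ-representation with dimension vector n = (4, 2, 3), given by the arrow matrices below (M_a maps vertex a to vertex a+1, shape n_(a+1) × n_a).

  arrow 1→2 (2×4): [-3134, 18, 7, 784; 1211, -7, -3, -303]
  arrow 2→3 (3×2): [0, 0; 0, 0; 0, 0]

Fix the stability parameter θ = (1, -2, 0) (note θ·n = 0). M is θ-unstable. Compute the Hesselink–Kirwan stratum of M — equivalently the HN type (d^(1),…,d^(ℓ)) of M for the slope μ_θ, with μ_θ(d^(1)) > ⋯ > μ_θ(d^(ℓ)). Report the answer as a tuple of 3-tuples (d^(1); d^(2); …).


Interval decomposition of M: I[1,1]^2, I[1,2]^2, I[3,3]^3.
HN type (ℓ=3): μ^(1)=1; μ^(2)=0; μ^(3)=-1/2

((2, 0, 0); (0, 0, 3); (2, 2, 0))


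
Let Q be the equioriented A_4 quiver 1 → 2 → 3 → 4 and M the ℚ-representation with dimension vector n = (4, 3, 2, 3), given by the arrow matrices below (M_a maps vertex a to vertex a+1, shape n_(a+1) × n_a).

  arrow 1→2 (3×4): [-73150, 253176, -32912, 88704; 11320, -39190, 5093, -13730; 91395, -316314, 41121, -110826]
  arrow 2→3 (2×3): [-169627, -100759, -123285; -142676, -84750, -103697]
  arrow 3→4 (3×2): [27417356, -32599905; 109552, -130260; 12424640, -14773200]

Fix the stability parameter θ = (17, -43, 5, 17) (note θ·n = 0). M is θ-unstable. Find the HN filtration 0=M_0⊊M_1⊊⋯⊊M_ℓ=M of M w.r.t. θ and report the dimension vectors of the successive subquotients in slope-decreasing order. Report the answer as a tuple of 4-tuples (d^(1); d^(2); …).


Interval decomposition of M: I[1,1]^2, I[1,3], I[1,4], I[2,2], I[4,4]^2.
HN type (ℓ=4): μ^(1)=17; μ^(2)=5; μ^(3)=-13; μ^(4)=-43

((2, 0, 0, 3); (0, 0, 2, 0); (2, 2, 0, 0); (0, 1, 0, 0))


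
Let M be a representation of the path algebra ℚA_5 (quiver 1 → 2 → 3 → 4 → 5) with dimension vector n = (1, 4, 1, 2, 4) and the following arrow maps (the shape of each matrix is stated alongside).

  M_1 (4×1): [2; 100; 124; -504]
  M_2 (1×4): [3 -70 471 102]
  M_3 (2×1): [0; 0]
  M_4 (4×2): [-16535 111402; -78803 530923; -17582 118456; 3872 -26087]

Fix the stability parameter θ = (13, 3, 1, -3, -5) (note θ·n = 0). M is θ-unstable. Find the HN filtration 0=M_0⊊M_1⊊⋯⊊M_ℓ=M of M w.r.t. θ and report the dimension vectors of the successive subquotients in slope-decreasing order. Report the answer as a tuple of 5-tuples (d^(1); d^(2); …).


Barcode: M ≅ I[1,3], I[2,2]^3, I[4,5]^2, I[5,5]^2. HN layers by μ_θ (4 steps, strictly decreasing):
  μ^(1)=17/3; μ^(2)=3; μ^(3)=-4; μ^(4)=-5

((1, 1, 1, 0, 0); (0, 3, 0, 0, 0); (0, 0, 0, 2, 2); (0, 0, 0, 0, 2))


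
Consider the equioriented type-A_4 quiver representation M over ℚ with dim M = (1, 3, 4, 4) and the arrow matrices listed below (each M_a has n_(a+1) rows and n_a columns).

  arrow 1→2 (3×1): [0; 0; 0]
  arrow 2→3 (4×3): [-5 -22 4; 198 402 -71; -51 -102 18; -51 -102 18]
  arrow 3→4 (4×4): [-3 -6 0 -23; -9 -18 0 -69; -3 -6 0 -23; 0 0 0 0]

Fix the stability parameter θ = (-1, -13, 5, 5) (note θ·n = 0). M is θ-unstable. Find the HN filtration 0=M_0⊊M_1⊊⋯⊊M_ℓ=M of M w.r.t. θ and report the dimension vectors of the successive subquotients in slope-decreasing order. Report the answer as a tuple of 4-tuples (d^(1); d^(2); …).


Barcode: M ≅ I[1,1], I[2,2], I[2,3]^2, I[3,3], I[3,4], I[4,4]^3. HN layers by μ_θ (3 steps, strictly decreasing):
  μ^(1)=5; μ^(2)=-1; μ^(3)=-13

((0, 0, 4, 4); (1, 0, 0, 0); (0, 3, 0, 0))


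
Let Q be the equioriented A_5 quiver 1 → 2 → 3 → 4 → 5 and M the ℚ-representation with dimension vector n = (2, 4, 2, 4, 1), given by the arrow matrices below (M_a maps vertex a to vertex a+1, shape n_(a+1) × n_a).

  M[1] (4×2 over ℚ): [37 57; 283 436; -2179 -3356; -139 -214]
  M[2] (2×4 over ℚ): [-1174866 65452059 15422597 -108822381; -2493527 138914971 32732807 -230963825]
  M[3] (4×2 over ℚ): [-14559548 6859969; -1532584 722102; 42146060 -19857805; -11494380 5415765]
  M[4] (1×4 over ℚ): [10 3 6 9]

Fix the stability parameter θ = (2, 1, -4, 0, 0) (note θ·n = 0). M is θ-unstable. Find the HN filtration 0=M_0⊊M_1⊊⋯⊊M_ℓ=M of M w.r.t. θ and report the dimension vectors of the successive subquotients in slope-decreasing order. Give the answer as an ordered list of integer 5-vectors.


Interval decomposition of M: I[1,3], I[1,5], I[2,2]^2, I[4,4]^3.
HN type (ℓ=3): μ^(1)=1; μ^(2)=0; μ^(3)=-1/3

((0, 2, 0, 0, 0); (0, 0, 0, 4, 1); (2, 2, 2, 0, 0))


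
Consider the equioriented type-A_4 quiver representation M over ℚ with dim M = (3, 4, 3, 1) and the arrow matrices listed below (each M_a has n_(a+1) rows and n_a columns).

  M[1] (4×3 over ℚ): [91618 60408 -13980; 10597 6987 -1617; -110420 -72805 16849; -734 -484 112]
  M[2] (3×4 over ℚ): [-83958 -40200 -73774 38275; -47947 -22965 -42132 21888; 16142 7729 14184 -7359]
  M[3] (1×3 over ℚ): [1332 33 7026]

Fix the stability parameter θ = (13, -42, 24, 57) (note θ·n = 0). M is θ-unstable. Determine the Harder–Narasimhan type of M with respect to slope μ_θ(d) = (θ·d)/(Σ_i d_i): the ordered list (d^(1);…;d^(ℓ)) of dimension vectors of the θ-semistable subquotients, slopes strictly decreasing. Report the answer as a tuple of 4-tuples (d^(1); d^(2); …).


Barcode: M ≅ I[1,1], I[1,2], I[1,4], I[2,3]^2. HN layers by μ_θ (5 steps, strictly decreasing):
  μ^(1)=57; μ^(2)=24; μ^(3)=13; μ^(4)=-29/2; μ^(5)=-42

((0, 0, 0, 1); (0, 0, 3, 0); (1, 0, 0, 0); (2, 2, 0, 0); (0, 2, 0, 0))


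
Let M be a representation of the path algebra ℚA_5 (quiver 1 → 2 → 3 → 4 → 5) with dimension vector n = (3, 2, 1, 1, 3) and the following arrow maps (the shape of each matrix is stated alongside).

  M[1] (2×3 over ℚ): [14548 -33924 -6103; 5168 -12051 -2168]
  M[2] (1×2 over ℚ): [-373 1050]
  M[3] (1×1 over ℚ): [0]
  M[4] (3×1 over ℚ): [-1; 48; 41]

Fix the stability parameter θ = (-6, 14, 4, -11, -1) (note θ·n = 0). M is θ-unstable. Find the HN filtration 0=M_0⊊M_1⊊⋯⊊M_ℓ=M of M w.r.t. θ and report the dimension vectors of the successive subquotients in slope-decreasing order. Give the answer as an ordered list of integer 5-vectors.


Barcode: M ≅ I[1,1], I[1,2], I[1,3], I[4,5], I[5,5]^2. HN layers by μ_θ (5 steps, strictly decreasing):
  μ^(1)=14; μ^(2)=9; μ^(3)=-1; μ^(4)=-6; μ^(5)=-11

((0, 1, 0, 0, 0); (0, 1, 1, 0, 0); (0, 0, 0, 0, 3); (3, 0, 0, 0, 0); (0, 0, 0, 1, 0))


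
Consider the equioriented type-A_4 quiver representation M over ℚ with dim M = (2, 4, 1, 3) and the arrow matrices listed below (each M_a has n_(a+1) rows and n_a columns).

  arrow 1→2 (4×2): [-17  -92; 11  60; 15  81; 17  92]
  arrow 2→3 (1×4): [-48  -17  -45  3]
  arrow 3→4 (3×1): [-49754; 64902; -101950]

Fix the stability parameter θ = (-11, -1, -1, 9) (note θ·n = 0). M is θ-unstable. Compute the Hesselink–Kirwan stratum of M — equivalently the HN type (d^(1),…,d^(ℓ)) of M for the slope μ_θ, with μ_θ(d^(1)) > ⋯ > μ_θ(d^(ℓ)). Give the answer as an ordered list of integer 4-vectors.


Barcode: M ≅ I[1,2], I[1,4], I[2,2]^2, I[4,4]^2. HN layers by μ_θ (3 steps, strictly decreasing):
  μ^(1)=9; μ^(2)=-1; μ^(3)=-11

((0, 0, 0, 3); (0, 4, 1, 0); (2, 0, 0, 0))


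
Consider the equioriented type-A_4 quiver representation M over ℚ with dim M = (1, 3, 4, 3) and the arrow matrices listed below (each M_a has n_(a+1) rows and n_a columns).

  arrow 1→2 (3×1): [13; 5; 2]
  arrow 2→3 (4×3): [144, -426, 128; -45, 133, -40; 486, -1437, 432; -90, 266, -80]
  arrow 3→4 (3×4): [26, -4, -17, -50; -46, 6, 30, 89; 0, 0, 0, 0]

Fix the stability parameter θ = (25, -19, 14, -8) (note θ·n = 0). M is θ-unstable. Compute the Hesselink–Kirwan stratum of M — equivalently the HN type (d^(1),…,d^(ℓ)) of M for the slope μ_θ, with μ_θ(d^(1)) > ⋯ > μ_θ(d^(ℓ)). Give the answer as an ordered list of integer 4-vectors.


Barcode: M ≅ I[1,4], I[2,2], I[2,3], I[3,3], I[3,4], I[4,4]. HN layers by μ_θ (4 steps, strictly decreasing):
  μ^(1)=14; μ^(2)=3; μ^(3)=-8; μ^(4)=-19

((0, 0, 2, 0); (1, 1, 2, 2); (0, 0, 0, 1); (0, 2, 0, 0))
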